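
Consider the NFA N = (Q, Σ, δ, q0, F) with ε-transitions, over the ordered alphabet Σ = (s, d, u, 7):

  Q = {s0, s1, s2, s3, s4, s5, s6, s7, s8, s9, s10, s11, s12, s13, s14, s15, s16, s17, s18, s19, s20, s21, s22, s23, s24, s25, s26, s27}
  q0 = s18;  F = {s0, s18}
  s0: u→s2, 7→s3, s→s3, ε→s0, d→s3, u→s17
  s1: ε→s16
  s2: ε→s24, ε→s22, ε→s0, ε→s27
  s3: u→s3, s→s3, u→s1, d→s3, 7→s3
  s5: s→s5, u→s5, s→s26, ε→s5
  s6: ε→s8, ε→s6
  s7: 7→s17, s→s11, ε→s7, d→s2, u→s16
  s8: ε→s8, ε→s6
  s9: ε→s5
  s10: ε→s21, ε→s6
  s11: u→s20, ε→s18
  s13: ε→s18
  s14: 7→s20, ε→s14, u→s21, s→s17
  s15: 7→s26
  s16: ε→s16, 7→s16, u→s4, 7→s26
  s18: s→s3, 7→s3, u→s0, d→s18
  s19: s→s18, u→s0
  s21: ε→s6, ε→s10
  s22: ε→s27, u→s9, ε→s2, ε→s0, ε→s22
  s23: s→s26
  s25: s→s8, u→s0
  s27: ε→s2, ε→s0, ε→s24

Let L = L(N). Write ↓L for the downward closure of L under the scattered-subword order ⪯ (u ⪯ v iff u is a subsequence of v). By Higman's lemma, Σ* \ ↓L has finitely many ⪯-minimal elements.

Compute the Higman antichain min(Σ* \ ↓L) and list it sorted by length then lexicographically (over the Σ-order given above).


min(Σ*\↓L) = [s, 7, ud].

|Q|=28, |F|=2, |δ|=63 (28 ε).
min D↑ (3 st, q0=0, F={1}): 0:s→1,d→0,u→2,7→1 1:s→1,d→1,u→1,7→1 2:s→1,d→1,u→2,7→1 (ε-aug+det+¬).
's': run [14, 6] end={s1,s16,s26,s3,s4,s5} ∉↓L; 1/1 deletions ∈↓L.
'7': N↓-sim [14, 5] end={s1,s16,s26,s3,s4} rej; 1/1 deletions ∈↓L.
'ud': run [14, 13, 5] end={s1,s16,s26,s3,s4} — reject; 2/2 deletions ∈↓L.
3 minimals (antichain).


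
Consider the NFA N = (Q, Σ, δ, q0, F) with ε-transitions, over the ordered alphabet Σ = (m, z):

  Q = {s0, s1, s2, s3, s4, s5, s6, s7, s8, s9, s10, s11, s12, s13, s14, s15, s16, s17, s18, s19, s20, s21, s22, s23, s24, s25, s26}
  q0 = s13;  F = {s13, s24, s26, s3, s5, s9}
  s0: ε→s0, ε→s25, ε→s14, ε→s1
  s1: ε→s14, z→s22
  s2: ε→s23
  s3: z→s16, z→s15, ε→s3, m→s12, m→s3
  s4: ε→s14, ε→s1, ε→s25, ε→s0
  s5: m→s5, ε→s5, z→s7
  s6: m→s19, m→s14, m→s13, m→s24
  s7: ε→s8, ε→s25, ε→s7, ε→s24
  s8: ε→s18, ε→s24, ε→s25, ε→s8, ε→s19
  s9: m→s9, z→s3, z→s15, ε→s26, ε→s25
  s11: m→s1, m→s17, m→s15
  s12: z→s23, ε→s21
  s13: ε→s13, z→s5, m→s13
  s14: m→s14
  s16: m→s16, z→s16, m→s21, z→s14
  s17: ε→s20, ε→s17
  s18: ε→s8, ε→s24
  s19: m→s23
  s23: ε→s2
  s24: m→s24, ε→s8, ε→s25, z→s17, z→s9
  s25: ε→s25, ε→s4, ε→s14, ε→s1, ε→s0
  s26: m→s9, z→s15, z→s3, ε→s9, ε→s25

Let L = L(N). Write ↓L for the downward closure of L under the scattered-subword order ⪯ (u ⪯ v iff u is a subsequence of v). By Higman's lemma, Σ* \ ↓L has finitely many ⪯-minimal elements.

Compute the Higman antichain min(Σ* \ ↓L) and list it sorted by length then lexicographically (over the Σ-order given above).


min(Σ*\↓L) = [zzzzz].

|Q|=27, |F|=6, |δ|=71 (39 ε).
min D↑ (6 st, q0=0, F={5}): 0:m→0,z→1 1:m→1,z→2 2:m→2,z→3 3:m→3,z→4 4:m→4,z→5 5:m→5,z→5 [Hopcroft].
'zzzzz': N↓-sim [24, 23, 22, 17, 9, 6] end={s14,s15,s16,s2,s21,s23} — reject; 5/5 del acc.
1 obstructions.


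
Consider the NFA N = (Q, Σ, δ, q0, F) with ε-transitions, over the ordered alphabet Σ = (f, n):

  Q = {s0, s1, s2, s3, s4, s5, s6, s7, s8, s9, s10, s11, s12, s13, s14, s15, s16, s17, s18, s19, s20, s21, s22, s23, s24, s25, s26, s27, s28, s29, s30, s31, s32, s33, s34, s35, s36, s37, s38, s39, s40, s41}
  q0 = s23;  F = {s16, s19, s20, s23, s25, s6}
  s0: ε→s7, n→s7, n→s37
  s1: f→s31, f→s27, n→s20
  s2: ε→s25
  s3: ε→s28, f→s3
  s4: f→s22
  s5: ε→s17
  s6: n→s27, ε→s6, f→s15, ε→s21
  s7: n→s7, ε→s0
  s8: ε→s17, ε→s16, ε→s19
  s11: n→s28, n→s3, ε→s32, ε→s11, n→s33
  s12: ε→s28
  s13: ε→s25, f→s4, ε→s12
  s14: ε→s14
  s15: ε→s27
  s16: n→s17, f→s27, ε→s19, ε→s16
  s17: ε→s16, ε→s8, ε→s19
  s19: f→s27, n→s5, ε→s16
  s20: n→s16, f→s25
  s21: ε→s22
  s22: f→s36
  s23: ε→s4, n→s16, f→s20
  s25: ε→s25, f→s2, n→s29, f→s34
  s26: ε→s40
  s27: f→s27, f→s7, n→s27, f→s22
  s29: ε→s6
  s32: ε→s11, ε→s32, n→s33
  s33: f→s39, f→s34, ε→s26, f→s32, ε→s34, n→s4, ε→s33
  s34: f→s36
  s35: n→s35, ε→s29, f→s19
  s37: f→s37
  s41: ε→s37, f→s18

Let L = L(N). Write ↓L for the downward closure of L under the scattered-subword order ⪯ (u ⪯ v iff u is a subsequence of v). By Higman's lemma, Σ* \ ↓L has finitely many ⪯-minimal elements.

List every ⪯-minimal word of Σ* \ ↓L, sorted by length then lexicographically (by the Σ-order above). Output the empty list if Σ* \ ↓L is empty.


Antichain: [nf, ffnn].

|Q|=42, |F|=6, |δ|=75 (35 ε).
min D↑ (6 st, q0=0, F={4}): 0:f→1,n→2 1:f→3,n→2 2:f→4,n→2 3:f→3,n→5 4:f→4,n→4 5:f→4,n→4.
'nf': |S_i|=[21, 15, 7] end={s0,s15,s22,s27,s36,s37,s7} — reject; 2/2 single-dels accept.
'ffnn': |S_i|=[21, 19, 13, 10, 6] end={s0,s22,s27,s36,s37,s7} rej; 4/4 single-dels accept.
2 words, ⪯-incomp.


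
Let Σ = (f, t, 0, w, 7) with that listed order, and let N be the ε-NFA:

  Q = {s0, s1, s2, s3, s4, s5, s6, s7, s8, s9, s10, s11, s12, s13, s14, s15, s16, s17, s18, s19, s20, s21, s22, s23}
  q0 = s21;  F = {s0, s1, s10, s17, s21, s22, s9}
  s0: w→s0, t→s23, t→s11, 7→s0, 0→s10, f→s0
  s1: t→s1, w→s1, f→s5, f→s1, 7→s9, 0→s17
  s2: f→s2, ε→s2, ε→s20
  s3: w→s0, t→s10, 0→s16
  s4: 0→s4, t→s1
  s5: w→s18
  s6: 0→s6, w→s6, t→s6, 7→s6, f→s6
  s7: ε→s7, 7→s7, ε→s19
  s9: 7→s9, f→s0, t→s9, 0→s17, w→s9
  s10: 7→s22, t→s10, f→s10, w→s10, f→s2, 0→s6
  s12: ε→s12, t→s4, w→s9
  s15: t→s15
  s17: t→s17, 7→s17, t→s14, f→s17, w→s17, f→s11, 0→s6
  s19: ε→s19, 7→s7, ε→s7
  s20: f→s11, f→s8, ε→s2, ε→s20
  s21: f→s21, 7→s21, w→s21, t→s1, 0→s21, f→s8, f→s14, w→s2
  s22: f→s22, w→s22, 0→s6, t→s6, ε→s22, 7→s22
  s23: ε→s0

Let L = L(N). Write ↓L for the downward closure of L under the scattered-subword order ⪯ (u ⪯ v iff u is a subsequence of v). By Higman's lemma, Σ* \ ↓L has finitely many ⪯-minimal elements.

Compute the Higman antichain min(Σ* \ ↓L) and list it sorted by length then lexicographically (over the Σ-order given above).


A = [t00, t7f07t].

|Q|=24, |F|=7, |δ|=73 (11 ε).
min D↑ (8 st, q0=0, F={4}): 0:f→0,t→1,0→0,w→0,7→0 1:f→1,t→1,0→2,w→1,7→3 2:f→2,t→2,0→4,w→2,7→2 3:f→5,t→3,0→2,w→3,7→3 4:f→4,t→4,0→4,w→4,7→4 5:f→5,t→5,0→6,w→5,7→5 6:f→6,t→6,0→4,w→6,7→7 7:f→7,t→4,0→4,w→7,7→7 [Hopcroft].
't00': run [16, 15, 9, 1] end={s6} ∉↓L; 3/3 single-dels accept.
't7f07t': run [16, 15, 12, 11, 7, 2, 1] end={s6} — reject; 6/6 deletions ∈↓L.
2 words, ⪯-incomp.


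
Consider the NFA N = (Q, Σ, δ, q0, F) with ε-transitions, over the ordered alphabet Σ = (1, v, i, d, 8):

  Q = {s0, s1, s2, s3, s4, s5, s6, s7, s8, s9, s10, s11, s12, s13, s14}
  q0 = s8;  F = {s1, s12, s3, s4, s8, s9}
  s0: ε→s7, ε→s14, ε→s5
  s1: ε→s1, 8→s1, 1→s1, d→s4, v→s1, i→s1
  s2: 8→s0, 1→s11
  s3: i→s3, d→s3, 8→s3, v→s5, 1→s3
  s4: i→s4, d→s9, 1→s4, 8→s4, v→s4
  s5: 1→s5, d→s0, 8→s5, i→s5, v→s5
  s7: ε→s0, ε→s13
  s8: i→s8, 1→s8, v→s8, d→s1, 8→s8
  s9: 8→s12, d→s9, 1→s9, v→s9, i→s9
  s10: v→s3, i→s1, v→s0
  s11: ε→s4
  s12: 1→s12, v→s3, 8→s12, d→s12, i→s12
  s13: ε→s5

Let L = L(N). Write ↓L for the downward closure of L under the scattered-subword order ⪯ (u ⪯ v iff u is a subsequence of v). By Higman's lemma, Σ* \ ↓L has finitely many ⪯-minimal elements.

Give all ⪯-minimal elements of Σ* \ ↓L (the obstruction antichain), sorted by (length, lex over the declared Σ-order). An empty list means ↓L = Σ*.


|Q|=15, |F|=6, |δ|=48 (8 ε).
min D↑ (7 st, q0=0, F={6}): 0:1→0,v→0,i→0,d→1,8→0 1:1→1,v→1,i→1,d→2,8→1 2:1→2,v→2,i→2,d→3,8→2 3:1→3,v→3,i→3,d→3,8→4 4:1→4,v→5,i→4,d→4,8→4 5:1→5,v→6,i→5,d→5,8→5 6:1→6,v→6,i→6,d→6,8→6.
'ddd8vv': run [11, 10, 9, 8, 7, 6, 5] end={s0,s13,s14,s5,s7} ∉↓L; 6/6 del acc.
1 obstructions.

A = [ddd8vv].


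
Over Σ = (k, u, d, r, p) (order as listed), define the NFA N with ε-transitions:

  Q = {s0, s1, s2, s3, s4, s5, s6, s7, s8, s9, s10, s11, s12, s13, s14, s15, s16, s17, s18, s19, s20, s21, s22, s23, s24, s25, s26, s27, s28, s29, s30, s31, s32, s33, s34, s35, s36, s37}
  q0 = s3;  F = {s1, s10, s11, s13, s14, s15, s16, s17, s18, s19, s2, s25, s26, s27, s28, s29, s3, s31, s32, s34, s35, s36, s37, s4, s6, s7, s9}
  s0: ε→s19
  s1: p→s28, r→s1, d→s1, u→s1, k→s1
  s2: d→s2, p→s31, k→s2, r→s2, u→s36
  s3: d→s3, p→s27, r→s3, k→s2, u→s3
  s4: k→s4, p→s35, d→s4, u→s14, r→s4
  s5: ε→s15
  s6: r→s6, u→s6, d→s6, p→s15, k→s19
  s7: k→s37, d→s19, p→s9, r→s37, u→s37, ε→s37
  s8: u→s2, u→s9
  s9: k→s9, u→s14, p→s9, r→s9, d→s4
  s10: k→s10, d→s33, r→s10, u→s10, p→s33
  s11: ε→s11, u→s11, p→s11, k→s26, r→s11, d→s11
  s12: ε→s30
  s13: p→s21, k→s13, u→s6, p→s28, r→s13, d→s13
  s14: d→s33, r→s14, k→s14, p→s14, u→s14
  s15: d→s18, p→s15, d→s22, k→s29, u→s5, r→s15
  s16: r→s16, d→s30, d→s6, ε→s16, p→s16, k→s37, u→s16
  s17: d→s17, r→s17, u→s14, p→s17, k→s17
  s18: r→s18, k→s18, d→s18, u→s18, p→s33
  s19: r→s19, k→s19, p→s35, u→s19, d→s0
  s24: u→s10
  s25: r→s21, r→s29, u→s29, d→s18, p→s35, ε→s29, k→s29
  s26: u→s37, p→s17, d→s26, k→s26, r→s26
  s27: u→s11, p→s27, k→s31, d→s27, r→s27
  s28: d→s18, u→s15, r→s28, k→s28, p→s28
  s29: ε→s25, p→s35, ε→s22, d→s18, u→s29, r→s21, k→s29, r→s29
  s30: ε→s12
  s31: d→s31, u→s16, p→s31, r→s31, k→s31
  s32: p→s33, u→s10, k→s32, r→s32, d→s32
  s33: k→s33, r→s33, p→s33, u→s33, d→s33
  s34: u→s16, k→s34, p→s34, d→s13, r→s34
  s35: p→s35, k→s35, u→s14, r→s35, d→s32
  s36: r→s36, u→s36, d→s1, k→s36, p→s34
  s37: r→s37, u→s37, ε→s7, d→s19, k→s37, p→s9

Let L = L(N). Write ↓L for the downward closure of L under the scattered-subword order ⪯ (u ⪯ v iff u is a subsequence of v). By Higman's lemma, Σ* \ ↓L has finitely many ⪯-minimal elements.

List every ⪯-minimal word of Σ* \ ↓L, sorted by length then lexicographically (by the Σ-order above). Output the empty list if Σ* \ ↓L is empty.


min(Σ*\↓L) = [kudpdp, pukpud].

|Q|=38, |F|=27, |δ|=159 (11 ε).
min D↑ (26 st, q0=0, F={21}): 0:k→1,u→0,d→0,r→0,p→2 1:k→1,u→3,d→1,r→1,p→4 2:k→4,u→5,d→2,r→2,p→2 3:k→3,u→3,d→6,r→3,p→7 4:k→4,u→8,d→4,r→4,p→4 5:k→9,u→5,d→5,r→5,p→5 6:k→6,u→6,d→6,r→6,p→10 7:k→7,u→8,d→11,r→7,p→7 8:k→12,u→8,d→13,r→8,p→8 9:k→9,u→12,d→9,r→9,p→14 10:k→10,u→15,d→16,r→10,p→10 11:k→11,u→13,d→11,r→11,p→10 12:k→12,u→12,d→17,r→12,p→18 13:k→17,u→13,d→13,r→13,p→15 14:k→14,u→19,d→14,r→14,p→14 15:k→20,u→15,d→16,r→15,p→15 16:k→16,u→16,d→16,r→16,p→21 17:k→17,u→17,d→17,r→17,p→22 18:k→18,u→19,d→23,r→18,p→18 19:k→19,u→19,d→21,r→19,p→19 20:k→20,u→20,d→16,r→20,p→22 21:k→21,u→21,d→21,r→21,p→21 22:k→22,u→19,d→24,r→22,p→22 23:k→23,u→19,d→23,r→23,p→22 24:k→24,u→25,d→24,r→24,p→21 25:k→25,u→25,d→21,r→25,p→21.
'kudpdp': run [34, 31, 27, 21, 13, 5, 1] end={s33} — reject; 6/6 del acc.
'pukpud': run [34, 30, 25, 18, 8, 3, 1] end={s33} ∉↓L; 6/6 del acc.
2 obstructions.


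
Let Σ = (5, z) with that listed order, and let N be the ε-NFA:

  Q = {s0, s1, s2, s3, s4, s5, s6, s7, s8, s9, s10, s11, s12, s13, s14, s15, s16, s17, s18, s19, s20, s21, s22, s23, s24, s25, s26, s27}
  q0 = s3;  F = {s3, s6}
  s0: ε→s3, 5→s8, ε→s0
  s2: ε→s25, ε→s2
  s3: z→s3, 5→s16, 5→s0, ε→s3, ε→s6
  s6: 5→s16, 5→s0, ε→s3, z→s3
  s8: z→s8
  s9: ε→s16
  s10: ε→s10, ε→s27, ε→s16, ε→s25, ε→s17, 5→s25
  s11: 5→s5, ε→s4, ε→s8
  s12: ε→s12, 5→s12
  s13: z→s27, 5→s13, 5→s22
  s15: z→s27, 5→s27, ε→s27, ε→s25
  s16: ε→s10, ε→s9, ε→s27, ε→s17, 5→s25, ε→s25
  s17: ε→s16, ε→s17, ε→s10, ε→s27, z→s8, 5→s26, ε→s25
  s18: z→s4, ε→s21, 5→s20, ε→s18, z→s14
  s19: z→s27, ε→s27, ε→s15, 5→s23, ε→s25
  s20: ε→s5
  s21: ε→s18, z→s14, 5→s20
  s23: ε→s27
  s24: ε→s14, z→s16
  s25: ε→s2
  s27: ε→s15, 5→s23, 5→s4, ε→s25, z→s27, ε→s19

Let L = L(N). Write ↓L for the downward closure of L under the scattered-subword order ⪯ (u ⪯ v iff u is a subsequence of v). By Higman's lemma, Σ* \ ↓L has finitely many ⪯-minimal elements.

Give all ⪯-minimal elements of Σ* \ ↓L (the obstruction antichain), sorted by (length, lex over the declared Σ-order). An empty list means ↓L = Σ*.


|Q|=28, |F|=2, |δ|=71 (41 ε).
min D↑ (1 st, q0=0, F={}): 0:5→0,z→0 (ε-aug+det+¬).
L(D↑) = ∅ ⇒ ↓L = Σ*.

min(Σ*\↓L) = [].


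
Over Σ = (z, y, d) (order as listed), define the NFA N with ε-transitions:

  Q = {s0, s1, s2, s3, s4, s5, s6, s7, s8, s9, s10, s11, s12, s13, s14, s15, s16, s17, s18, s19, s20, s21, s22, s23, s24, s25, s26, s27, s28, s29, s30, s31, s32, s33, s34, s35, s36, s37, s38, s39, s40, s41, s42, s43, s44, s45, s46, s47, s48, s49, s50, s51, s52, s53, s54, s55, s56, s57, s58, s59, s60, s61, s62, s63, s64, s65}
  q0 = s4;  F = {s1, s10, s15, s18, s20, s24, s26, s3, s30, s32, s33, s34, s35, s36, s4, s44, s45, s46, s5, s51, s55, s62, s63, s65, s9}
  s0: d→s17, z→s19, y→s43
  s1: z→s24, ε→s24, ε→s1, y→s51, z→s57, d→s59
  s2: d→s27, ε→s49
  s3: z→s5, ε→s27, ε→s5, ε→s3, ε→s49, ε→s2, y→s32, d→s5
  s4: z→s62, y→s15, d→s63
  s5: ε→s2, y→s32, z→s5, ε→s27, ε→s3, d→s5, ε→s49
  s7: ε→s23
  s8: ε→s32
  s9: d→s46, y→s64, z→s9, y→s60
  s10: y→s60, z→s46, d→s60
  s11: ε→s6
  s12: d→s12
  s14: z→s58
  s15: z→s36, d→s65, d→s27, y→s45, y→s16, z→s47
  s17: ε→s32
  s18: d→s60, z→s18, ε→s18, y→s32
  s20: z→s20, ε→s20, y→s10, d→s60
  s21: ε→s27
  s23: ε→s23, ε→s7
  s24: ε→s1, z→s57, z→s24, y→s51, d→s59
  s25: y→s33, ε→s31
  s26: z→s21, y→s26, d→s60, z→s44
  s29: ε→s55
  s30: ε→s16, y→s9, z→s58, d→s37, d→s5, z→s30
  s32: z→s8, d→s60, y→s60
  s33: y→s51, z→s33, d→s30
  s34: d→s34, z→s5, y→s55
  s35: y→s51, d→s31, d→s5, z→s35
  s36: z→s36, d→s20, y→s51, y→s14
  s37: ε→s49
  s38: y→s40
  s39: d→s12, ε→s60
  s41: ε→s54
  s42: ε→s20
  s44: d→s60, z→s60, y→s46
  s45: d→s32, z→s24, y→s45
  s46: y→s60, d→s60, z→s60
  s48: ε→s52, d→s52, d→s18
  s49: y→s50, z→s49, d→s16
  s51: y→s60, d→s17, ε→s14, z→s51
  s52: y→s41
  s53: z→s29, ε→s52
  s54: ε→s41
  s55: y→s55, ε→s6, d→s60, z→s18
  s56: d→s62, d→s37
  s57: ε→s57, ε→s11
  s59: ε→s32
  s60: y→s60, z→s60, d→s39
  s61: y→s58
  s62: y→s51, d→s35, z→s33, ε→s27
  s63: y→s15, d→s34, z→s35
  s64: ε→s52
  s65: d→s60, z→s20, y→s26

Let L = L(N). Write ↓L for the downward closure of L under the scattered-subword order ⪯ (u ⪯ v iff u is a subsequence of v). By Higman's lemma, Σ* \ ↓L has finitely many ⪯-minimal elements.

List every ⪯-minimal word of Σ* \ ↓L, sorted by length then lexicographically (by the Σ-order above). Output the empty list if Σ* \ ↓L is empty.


|Q|=66, |F|=25, |δ|=147 (39 ε).
min D↑ (24 st, q0=0, F={12}): 0:z→1,y→2,d→3 1:z→4,y→5,d→6 2:z→7,y→8,d→9 3:z→6,y→2,d→10 4:z→4,y→5,d→11 5:z→5,y→12,d→13 6:z→6,y→5,d→14 7:z→7,y→5,d→15 8:z→16,y→8,d→13 9:z→15,y→17,d→12 10:z→14,y→18,d→10 11:z→11,y→19,d→14 12:z→12,y→12,d→12 13:z→13,y→12,d→12 14:z→14,y→13,d→14 15:z→15,y→20,d→12 16:z→16,y→5,d→13 17:z→21,y→17,d→12 18:z→22,y→18,d→12 19:z→19,y→12,d→23 20:z→23,y→12,d→12 21:z→12,y→23,d→12 22:z→22,y→13,d→12 23:z→12,y→12,d→12 [Hopcroft].
'zyy': |S_i|=[49, 41, 17, 7] end={s12,s39,s41,s52,s54,s60,s64} ∉↓L; 3/3 del acc.
'ydd': |S_i|=[49, 36, 15, 3] end={s12,s39,s60} rej; 3/3 deletions ∈↓L.
'yydy': run [49, 36, 29, 7, 3] end={s12,s39,s60} rej; 4/4 deletions ∈↓L.
'ddyd': N↓-sim [49, 46, 27, 15, 3] end={s12,s39,s60} — reject; 4/4 single-dels accept.
'ydyzz': |S_i|=[49, 36, 15, 9, 7, 3] end={s12,s39,s60} ∉↓L; 5/5 del acc.
'zzdydz': N↓-sim [49, 41, 37, 26, 13, 4, 3] end={s12,s39,s60} — reject; 6/6 deletions ∈↓L.
6 obstructions.

Antichain: [zyy, ydd, yydy, ddyd, ydyzz, zzdydz].


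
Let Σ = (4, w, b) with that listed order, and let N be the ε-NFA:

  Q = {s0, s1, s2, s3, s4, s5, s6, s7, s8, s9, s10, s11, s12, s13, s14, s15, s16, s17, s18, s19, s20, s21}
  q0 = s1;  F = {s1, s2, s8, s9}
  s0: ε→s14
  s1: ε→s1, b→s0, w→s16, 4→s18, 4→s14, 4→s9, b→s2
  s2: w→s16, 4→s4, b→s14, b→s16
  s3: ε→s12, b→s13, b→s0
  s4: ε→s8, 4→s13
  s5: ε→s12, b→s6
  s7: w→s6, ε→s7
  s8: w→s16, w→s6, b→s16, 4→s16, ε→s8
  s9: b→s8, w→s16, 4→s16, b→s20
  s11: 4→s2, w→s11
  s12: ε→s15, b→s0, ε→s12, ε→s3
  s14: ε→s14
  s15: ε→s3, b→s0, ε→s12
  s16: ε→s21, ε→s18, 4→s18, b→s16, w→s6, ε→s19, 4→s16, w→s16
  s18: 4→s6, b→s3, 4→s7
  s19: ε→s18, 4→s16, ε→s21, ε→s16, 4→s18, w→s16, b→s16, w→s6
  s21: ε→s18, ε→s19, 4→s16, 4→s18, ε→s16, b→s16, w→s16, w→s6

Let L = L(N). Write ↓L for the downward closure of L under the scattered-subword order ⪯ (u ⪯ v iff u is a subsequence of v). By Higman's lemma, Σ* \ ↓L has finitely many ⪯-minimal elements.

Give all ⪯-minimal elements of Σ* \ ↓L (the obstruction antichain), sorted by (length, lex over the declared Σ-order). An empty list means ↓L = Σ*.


|Q|=22, |F|=4, |δ|=67 (22 ε).
min D↑ (5 st, q0=0, F={2}): 0:4→1,w→2,b→3 1:4→2,w→2,b→4 2:4→2,w→2,b→2 3:4→4,w→2,b→2 4:4→2,w→2,b→2.
'w': |S_i|=[18, 12] end={s0,s12,s13,s14,s15,s16,s18,s19,s21,s3,s6,s7} ∉↓L; 1/1 single-dels accept.
'44': |S_i|=[18, 16, 12] end={s0,s12,s13,s14,s15,s16,s18,s19,s21,s3,s6,s7} — reject; 2/2 del acc.
'bb': run [18, 16, 12] end={s0,s12,s13,s14,s15,s16,s18,s19,s21,s3,s6,s7} rej; 2/2 del acc.
3 words, ⪯-incomp.

A = [w, 44, bb].


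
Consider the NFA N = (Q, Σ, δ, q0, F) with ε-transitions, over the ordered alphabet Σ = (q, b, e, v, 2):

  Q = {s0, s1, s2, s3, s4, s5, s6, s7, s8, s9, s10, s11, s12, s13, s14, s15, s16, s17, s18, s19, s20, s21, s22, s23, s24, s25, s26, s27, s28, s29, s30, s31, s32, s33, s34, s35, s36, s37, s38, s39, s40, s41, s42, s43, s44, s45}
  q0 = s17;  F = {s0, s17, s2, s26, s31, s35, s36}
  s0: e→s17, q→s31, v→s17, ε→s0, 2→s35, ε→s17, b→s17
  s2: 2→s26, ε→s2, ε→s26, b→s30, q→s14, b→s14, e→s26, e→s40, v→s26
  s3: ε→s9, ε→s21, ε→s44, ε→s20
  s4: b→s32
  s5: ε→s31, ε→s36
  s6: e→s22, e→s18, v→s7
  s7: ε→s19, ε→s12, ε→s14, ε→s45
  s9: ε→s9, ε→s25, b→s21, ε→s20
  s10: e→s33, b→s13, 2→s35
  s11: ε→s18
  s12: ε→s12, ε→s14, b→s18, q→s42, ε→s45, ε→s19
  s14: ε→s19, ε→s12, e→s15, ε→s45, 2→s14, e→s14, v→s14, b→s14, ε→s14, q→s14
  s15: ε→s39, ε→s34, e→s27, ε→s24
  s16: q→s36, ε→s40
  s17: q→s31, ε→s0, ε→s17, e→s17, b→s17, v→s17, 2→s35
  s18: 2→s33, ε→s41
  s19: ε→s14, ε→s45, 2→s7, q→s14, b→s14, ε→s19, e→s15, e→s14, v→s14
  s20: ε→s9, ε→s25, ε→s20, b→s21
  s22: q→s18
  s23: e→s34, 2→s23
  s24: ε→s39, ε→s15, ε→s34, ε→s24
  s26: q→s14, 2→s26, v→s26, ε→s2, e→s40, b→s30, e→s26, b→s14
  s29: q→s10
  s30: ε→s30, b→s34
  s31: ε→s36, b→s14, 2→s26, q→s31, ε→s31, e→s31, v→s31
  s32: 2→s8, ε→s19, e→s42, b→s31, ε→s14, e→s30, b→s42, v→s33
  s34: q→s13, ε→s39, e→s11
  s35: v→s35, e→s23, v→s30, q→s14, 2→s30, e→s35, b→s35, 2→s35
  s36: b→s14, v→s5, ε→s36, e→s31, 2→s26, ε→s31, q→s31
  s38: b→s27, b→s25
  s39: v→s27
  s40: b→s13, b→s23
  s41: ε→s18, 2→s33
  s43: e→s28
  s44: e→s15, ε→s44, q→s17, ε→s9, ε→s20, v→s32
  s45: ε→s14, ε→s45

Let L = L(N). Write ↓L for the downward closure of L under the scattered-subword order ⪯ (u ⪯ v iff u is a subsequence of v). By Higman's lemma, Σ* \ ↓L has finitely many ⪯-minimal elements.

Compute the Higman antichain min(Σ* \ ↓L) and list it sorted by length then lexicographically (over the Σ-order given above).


min(Σ*\↓L) = [qb, 2q].

|Q|=46, |F|=7, |δ|=149 (58 ε).
min D↑ (5 st, q0=0, F={3}): 0:q→1,b→0,e→0,v→0,2→2 1:q→1,b→3,e→1,v→1,2→4 2:q→3,b→2,e→2,v→2,2→2 3:q→3,b→3,e→3,v→3,2→3 4:q→3,b→3,e→4,v→4,2→4 [Hopcroft].
'qb': |S_i|=[27, 24, 18] end={s11,s12,s13,s14,s15,s18,s19,s23,s24,s27,s30,s33,…} rej; 2/2 single-dels accept.
'2q': N↓-sim [27, 22, 16] end={s11,s12,s13,s14,s15,s18,s19,s24,s27,s33,s34,s39,…} — reject; 2/2 deletions ∈↓L.
2 minimals (antichain).


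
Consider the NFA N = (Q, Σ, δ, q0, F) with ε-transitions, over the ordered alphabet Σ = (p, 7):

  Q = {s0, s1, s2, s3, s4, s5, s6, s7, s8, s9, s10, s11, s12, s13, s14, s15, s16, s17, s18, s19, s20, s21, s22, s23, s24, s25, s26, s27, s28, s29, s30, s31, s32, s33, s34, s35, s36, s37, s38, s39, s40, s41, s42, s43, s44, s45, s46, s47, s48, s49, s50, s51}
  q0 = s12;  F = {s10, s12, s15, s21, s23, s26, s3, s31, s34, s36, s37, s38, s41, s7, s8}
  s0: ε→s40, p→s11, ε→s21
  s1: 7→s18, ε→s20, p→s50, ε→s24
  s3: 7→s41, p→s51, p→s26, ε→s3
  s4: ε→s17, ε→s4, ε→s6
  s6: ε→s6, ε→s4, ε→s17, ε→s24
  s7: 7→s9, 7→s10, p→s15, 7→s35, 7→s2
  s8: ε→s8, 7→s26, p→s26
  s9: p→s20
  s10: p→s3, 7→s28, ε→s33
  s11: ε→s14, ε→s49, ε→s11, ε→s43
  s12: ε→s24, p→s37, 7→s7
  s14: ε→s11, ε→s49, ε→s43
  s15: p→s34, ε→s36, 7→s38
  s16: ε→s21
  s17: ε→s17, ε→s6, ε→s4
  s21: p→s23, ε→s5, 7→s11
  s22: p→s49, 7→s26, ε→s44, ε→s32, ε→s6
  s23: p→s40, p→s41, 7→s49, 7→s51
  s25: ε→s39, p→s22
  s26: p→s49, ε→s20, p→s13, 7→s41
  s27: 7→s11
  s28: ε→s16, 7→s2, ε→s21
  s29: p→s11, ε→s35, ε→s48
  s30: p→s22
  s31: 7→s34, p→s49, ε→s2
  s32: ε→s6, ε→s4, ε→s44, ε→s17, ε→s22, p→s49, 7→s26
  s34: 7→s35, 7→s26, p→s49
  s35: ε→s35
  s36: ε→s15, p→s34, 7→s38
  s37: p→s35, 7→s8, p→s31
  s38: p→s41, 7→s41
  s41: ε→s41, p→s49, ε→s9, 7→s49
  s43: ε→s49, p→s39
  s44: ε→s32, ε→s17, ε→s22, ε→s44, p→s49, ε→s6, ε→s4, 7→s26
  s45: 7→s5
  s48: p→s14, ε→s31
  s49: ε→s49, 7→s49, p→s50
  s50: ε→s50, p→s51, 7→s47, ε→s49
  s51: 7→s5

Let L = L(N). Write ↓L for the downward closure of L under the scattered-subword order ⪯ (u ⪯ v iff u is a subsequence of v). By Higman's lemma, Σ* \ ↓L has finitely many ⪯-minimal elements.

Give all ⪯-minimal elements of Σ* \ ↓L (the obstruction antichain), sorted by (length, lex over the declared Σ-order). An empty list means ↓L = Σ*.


|Q|=52, |F|=15, |δ|=120 (58 ε).
min D↑ (15 st, q0=0, F={7}): 0:p→1,7→2 1:p→3,7→4 2:p→5,7→6 3:p→7,7→8 4:p→9,7→9 5:p→8,7→10 6:p→11,7→12 7:p→7,7→7 8:p→7,7→9 9:p→7,7→13 10:p→13,7→13 11:p→9,7→13 12:p→14,7→7 13:p→7,7→7 14:p→13,7→7 (ε-aug+det+¬).
'ppp': run [34, 23, 15, 7] end={s13,s20,s47,s49,s5,s50,s51} — reject; 3/3 single-dels accept.
'p77p': N↓-sim [34, 23, 14, 11, 7] end={s13,s20,s47,s49,s5,s50,s51} — reject; 4/4 deletions ∈↓L.
'7777': run [34, 30, 25, 18, 10] end={s11,s14,s2,s39,s43,s47,s49,s5,s50,s51} ∉↓L; 4/4 deletions ∈↓L.
'p7p77': N↓-sim [34, 23, 14, 10, 8, 5] end={s47,s49,s5,s50,s51} — reject; 5/5 single-dels accept.
'7p7p7': N↓-sim [34, 30, 19, 12, 9, 5] end={s47,s49,s5,s50,s51} — reject; 5/5 single-dels accept.
'77p7p': run [34, 30, 25, 14, 8, 6] end={s20,s47,s49,s5,s50,s51} ∉↓L; 5/5 deletions ∈↓L.
6 obstructions.

min(Σ*\↓L) = [ppp, p77p, 7777, p7p77, 7p7p7, 77p7p].


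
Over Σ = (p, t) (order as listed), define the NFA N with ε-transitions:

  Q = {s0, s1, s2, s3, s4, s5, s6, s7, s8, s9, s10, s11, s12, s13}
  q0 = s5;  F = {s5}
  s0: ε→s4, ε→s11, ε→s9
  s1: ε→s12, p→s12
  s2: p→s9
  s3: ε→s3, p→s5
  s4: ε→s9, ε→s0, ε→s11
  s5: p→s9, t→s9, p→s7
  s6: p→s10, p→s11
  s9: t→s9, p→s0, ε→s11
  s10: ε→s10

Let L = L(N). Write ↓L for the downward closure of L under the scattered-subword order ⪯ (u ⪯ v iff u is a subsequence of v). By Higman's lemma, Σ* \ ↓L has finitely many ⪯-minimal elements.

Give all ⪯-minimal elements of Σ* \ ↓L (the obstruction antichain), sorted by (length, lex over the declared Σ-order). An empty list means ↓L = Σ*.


|Q|=14, |F|=1, |δ|=20 (10 ε).
min D↑ (2 st, q0=0, F={1}): 0:p→1,t→1 1:p→1,t→1 [Hopcroft].
'p': |S_i|=[6, 5] end={s0,s11,s4,s7,s9} — reject; 1/1 single-dels accept.
't': N↓-sim [6, 4] end={s0,s11,s4,s9} — reject; 1/1 single-dels accept.
2 obstructions.

A = [p, t].


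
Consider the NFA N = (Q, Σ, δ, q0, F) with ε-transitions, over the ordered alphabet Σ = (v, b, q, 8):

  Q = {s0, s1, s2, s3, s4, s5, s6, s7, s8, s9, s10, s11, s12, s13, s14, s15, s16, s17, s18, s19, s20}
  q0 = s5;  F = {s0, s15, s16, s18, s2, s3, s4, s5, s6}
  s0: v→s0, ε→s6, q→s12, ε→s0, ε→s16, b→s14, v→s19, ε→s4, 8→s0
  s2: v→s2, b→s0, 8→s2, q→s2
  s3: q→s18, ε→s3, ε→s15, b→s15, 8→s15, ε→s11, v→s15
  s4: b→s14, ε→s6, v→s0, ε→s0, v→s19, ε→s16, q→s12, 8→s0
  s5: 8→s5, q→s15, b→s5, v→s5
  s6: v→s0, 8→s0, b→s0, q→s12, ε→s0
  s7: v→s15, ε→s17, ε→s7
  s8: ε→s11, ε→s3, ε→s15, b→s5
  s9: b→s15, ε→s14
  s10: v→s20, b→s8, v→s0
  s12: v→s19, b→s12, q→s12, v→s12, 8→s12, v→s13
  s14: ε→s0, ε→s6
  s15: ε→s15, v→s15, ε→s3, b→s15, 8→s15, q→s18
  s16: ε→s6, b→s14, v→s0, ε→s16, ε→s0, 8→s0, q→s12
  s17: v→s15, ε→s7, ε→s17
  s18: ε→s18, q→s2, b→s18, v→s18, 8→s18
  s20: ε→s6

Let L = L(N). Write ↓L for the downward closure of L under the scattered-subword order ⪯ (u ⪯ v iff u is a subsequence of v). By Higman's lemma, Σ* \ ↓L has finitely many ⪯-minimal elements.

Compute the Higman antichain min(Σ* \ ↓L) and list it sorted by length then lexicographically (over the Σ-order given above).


A = [qqqbq].

|Q|=21, |F|=9, |δ|=79 (28 ε).
min D↑ (6 st, q0=0, F={5}): 0:v→0,b→0,q→1,8→0 1:v→1,b→1,q→2,8→1 2:v→2,b→2,q→3,8→2 3:v→3,b→4,q→3,8→3 4:v→4,b→4,q→5,8→4 5:v→5,b→5,q→5,8→5.
'qqqbq': run [14, 13, 10, 9, 8, 3] end={s12,s13,s19} — reject; 5/5 single-dels accept.
1 words, ⪯-incomp.


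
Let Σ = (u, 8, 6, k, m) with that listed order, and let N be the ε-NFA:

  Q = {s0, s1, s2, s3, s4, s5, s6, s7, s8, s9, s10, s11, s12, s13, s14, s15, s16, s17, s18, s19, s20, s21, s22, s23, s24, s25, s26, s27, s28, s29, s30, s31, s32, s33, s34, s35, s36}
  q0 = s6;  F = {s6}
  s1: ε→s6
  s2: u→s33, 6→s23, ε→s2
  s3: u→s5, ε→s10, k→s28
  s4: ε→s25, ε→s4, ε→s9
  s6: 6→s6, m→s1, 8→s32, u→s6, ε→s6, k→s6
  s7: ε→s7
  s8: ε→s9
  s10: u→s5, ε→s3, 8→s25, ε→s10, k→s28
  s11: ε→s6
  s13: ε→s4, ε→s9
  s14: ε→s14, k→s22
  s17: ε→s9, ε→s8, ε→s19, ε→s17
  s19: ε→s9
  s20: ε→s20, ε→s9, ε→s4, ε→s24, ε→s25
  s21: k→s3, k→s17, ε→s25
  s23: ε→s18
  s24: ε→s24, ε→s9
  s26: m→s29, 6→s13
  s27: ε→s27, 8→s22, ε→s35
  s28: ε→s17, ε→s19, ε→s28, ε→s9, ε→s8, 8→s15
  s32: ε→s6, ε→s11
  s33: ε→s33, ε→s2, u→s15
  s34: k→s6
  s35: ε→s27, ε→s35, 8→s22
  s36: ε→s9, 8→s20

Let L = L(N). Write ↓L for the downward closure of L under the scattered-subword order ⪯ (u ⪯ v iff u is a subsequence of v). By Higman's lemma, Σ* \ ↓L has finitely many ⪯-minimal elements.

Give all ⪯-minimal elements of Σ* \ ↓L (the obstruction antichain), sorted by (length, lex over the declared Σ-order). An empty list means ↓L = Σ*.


A = [].

|Q|=37, |F|=1, |δ|=66 (43 ε).
min D↑ (1 st, q0=0, F={}): 0:u→0,8→0,6→0,k→0,m→0 [Hopcroft].
L(D↑) = ∅ ⇒ ↓L = Σ*.


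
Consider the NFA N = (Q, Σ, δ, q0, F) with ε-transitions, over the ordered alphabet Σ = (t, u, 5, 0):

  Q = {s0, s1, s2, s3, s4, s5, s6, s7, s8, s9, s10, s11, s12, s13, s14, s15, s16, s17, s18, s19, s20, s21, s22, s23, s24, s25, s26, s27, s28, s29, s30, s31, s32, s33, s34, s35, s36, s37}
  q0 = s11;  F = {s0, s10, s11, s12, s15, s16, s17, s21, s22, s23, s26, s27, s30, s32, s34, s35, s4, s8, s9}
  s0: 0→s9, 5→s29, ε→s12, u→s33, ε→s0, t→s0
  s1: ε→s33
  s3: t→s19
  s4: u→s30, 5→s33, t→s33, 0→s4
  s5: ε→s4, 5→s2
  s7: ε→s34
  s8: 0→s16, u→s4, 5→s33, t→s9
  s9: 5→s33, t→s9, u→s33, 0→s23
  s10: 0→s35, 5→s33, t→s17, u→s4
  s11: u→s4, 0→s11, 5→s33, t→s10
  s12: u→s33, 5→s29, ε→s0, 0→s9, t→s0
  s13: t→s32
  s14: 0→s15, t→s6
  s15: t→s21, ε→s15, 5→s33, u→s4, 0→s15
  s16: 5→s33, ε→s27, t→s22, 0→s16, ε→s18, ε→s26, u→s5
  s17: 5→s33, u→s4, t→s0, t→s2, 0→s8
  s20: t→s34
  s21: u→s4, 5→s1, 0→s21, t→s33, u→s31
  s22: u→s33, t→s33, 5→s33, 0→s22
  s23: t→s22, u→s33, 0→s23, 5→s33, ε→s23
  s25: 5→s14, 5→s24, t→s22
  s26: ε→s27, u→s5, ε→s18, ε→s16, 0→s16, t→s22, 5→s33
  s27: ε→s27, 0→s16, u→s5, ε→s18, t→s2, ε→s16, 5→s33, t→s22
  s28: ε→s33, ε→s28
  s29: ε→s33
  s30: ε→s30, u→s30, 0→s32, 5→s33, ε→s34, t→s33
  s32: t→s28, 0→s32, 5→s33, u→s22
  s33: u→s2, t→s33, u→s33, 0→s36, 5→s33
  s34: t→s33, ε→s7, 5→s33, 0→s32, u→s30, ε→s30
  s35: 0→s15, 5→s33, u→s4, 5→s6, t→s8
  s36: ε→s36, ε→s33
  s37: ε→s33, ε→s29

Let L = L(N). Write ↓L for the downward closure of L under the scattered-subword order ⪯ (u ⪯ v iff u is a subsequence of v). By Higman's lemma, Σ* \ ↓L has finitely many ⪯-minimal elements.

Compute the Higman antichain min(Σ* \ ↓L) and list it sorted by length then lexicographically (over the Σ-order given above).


min(Σ*\↓L) = [5, ut, tttu, t00tt, uu0uu].

|Q|=38, |F|=19, |δ|=122 (28 ε).
min D↑ (16 st, q0=0, F={3}): 0:t→1,u→2,5→3,0→0 1:t→4,u→2,5→3,0→5 2:t→3,u→6,5→3,0→2 3:t→3,u→3,5→3,0→3 4:t→7,u→2,5→3,0→8 5:t→8,u→2,5→3,0→9 6:t→3,u→6,5→3,0→10 7:t→7,u→3,5→3,0→11 8:t→11,u→2,5→3,0→12 9:t→13,u→2,5→3,0→9 10:t→3,u→14,5→3,0→10 11:t→11,u→3,5→3,0→15 12:t→14,u→2,5→3,0→12 13:t→3,u→2,5→3,0→13 14:t→3,u→3,5→3,0→14 15:t→14,u→3,5→3,0→15 [Hopcroft].
'5': run [30, 6] end={s1,s2,s29,s33,s36,s6} — reject; 1/1 deletions ∈↓L.
'ut': N↓-sim [30, 12, 4] end={s2,s28,s33,s36} ∉↓L; 2/2 deletions ∈↓L.
'tttu': N↓-sim [30, 29, 25, 10, 3] end={s2,s33,s36} — reject; 4/4 del acc.
't00tt': run [30, 29, 24, 20, 13, 4] end={s2,s28,s33,s36} — reject; 5/5 single-dels accept.
'uu0uu': run [30, 12, 9, 6, 4, 3] end={s2,s33,s36} — reject; 5/5 single-dels accept.
5 minimals (antichain).


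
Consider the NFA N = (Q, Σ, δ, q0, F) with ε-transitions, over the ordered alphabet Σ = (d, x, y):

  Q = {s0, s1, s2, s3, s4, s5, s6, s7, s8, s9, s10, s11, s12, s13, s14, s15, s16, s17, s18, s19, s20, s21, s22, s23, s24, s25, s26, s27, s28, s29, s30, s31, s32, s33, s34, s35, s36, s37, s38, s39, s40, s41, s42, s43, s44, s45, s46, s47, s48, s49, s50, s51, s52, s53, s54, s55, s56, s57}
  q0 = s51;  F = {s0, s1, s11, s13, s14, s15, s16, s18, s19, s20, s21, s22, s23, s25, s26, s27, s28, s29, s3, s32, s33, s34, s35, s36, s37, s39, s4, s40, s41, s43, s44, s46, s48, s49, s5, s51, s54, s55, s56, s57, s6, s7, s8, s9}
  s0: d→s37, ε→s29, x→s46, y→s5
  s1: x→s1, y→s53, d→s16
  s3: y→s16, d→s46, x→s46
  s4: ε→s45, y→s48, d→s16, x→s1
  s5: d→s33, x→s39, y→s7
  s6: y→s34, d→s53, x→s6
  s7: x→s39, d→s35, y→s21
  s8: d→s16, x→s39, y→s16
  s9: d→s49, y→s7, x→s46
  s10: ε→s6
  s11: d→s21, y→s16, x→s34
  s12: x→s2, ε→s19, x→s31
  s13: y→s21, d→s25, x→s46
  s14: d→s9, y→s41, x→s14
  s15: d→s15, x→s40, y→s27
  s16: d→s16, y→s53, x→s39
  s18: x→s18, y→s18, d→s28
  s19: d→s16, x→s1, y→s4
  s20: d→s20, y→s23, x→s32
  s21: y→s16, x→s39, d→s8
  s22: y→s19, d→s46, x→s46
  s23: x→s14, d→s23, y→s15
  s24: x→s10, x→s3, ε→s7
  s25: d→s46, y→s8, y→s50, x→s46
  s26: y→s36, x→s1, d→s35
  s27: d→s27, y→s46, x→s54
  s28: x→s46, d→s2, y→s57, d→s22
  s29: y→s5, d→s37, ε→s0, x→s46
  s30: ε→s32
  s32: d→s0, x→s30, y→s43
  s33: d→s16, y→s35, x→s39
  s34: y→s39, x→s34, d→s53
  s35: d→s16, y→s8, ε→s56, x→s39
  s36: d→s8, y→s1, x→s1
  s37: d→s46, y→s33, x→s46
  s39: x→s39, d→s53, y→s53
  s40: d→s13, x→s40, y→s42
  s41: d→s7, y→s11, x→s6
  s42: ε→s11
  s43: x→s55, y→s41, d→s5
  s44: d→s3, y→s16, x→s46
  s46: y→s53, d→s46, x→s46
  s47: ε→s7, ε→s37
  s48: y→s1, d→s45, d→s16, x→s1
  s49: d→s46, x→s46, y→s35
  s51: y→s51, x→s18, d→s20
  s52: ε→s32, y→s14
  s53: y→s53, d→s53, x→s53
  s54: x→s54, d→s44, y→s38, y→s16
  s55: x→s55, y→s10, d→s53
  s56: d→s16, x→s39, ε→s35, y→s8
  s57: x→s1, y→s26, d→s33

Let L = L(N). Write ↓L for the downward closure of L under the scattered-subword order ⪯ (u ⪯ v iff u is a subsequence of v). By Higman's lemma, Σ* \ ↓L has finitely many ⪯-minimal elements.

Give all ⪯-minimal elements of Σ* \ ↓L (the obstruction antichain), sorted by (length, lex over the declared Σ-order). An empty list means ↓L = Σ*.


A = [xdxy, dxyxd, xdddy, dyyyyy, xdydxd].

|Q|=58, |F|=44, |δ|=157 (13 ε).
min D↑ (43 st, q0=0, F={21}): 0:d→1,x→2,y→0 1:d→1,x→3,y→4 2:d→5,x→2,y→2 3:d→6,x→3,y→7 4:d→4,x→8,y→9 5:d→10,x→11,y→12 6:d→13,x→11,y→14 7:d→14,x→15,y→16 8:d→17,x→8,y→16 9:d→9,x→18,y→19 10:d→11,x→11,y→20 11:d→11,x→11,y→21 12:d→22,x→23,y→24 13:d→11,x→11,y→22 14:d→22,x→25,y→26 15:d→21,x→15,y→27 16:d→26,x→27,y→28 17:d→29,x→11,y→26 18:d→30,x→18,y→28 19:d→19,x→31,y→11 20:d→32,x→23,y→33 21:d→21,x→21,y→21 22:d→32,x→25,y→34 23:d→32,x→23,y→21 24:d→34,x→23,y→35 25:d→21,x→25,y→21 26:d→34,x→25,y→36 27:d→21,x→27,y→37 28:d→36,x→37,y→32 29:d→11,x→11,y→34 30:d→38,x→11,y→36 31:d→39,x→31,y→32 32:d→32,x→25,y→21 33:d→32,x→23,y→40 34:d→32,x→25,y→41 35:d→41,x→23,y→23 36:d→41,x→25,y→32 37:d→21,x→37,y→25 38:d→11,x→11,y→41 39:d→42,x→11,y→32 40:d→32,x→23,y→23 41:d→32,x→25,y→32 42:d→11,x→11,y→32 [Hopcroft].
'xdxy': |S_i|=[52, 47, 32, 5, 1] end={s53} ∉↓L; 4/4 single-dels accept.
'dxyxd': |S_i|=[52, 50, 36, 20, 6, 1] end={s53} ∉↓L; 5/5 deletions ∈↓L.
'xdddy': |S_i|=[52, 47, 32, 20, 5, 1] end={s53} ∉↓L; 5/5 single-dels accept.
'dyyyyy': run [52, 50, 41, 31, 19, 6, 1] end={s53} ∉↓L; 6/6 deletions ∈↓L.
'xdydxd': N↓-sim [52, 47, 32, 19, 8, 2, 1] end={s53} ∉↓L; 6/6 single-dels accept.
5 obstructions.


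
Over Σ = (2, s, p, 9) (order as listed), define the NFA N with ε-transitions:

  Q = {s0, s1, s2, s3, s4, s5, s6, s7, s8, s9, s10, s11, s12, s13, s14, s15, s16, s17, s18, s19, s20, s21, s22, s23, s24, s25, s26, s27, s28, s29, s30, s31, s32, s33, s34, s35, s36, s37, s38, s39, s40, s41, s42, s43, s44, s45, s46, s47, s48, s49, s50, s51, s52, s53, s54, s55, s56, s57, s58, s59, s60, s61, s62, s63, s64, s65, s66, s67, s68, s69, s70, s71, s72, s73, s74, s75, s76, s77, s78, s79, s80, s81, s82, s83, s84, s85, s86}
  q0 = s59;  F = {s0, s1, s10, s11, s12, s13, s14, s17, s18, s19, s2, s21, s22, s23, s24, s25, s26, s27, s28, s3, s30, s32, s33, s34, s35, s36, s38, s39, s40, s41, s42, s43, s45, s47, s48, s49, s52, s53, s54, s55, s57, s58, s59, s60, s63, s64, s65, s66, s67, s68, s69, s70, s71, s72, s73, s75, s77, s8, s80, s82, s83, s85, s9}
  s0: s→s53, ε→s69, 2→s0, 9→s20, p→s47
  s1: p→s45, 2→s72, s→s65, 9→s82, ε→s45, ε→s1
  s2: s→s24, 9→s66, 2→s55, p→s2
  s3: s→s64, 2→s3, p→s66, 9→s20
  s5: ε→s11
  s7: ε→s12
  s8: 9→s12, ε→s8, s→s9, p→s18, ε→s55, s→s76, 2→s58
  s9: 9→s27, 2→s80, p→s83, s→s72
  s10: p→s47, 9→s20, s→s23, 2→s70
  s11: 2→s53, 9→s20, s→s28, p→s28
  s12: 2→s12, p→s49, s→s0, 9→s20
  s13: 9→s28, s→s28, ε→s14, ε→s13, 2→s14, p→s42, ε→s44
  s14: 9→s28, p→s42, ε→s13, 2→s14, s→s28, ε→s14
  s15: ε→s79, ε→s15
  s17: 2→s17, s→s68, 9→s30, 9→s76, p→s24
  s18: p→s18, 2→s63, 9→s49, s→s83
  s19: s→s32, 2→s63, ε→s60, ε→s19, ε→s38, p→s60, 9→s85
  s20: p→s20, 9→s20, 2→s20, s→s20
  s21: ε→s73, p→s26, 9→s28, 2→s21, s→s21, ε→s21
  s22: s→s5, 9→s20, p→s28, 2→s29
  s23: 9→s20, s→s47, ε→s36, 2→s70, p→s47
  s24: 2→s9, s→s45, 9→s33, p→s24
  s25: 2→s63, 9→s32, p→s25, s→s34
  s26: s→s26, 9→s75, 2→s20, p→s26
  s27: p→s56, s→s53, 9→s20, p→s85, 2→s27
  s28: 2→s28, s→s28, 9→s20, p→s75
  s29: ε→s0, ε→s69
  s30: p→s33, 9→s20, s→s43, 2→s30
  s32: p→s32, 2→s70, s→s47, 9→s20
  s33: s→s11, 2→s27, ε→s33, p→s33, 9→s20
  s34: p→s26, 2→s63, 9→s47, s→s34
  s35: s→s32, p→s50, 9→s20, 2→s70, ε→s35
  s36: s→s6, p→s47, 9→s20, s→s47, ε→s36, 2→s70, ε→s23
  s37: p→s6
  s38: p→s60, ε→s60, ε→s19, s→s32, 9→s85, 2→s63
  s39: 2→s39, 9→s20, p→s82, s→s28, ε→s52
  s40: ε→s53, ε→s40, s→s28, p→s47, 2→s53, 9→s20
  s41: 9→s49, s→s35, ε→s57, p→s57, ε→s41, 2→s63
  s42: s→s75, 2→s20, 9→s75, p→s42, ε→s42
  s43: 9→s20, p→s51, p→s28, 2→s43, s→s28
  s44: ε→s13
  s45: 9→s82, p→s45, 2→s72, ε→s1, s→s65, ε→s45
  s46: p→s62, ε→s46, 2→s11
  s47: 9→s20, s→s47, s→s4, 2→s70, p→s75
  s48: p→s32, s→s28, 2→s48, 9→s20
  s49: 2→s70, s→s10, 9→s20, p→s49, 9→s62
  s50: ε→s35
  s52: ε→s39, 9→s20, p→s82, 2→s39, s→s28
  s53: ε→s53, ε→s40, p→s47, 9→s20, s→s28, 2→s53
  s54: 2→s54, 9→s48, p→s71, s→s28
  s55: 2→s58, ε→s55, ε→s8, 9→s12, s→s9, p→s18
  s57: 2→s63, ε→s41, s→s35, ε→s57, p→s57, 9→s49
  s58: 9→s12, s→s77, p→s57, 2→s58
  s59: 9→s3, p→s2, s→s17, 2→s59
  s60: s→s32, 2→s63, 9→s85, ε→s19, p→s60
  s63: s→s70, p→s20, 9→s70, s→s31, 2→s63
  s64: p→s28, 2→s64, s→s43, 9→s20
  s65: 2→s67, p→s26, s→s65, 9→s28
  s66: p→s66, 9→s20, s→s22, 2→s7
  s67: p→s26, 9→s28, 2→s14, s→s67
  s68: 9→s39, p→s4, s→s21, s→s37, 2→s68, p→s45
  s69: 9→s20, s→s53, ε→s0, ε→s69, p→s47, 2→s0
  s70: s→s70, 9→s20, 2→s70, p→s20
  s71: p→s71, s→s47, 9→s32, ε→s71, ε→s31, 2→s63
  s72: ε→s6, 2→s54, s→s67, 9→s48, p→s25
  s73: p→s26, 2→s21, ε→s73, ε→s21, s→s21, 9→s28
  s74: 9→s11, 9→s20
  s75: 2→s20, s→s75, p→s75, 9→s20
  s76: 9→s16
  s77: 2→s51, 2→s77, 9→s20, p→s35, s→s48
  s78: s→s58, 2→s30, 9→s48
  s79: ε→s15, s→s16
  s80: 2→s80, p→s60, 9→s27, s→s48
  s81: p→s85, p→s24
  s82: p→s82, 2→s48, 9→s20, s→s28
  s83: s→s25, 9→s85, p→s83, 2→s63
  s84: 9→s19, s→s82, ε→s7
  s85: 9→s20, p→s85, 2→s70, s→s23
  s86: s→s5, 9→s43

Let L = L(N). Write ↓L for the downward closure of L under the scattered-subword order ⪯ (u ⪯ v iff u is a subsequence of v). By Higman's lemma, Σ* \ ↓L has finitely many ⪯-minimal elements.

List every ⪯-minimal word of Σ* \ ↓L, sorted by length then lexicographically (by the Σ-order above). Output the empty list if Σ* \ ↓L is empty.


Antichain: [99, sssp2, p22s9, p2p2p, 9spp2].

|Q|=87, |F|=63, |δ|=339 (56 ε).
min D↑ (53 st, q0=0, F={10}): 0:2→0,s→1,p→2,9→3 1:2→1,s→4,p→5,9→6 2:2→7,s→5,p→2,9→8 3:2→3,s→9,p→8,9→10 4:2→4,s→11,p→12,9→13 5:2→14,s→12,p→5,9→15 6:2→6,s→16,p→15,9→10 7:2→17,s→14,p→18,9→19 8:2→19,s→20,p→8,9→10 9:2→9,s→16,p→21,9→10 10:2→10,s→10,p→10,9→10 11:2→11,s→11,p→22,9→21 12:2→23,s→24,p→12,9→25 13:2→13,s→21,p→25,9→10 14:2→26,s→23,p→27,9→28 15:2→28,s→29,p→15,9→10 16:2→16,s→21,p→21,9→10 17:2→17,s→30,p→31,9→19 18:2→32,s→27,p→18,9→33 19:2→19,s→34,p→33,9→10 20:2→34,s→29,p→21,9→10 21:2→21,s→21,p→35,9→10 22:2→10,s→22,p→22,9→35 23:2→36,s→37,p→38,9→39 24:2→37,s→24,p→22,9→21 25:2→39,s→21,p→25,9→10 26:2→26,s→39,p→40,9→28 27:2→32,s→38,p→27,9→41 28:2→28,s→42,p→41,9→10 29:2→42,s→21,p→21,9→10 30:2→30,s→39,p→43,9→10 31:2→32,s→43,p→31,9→33 32:2→32,s→44,p→10,9→44 33:2→44,s→45,p→33,9→10 34:2→34,s→42,p→46,9→10 35:2→10,s→35,p→35,9→10 36:2→36,s→21,p→47,9→39 37:2→48,s→37,p→22,9→21 38:2→32,s→49,p→38,9→50 39:2→39,s→21,p→50,9→10 40:2→32,s→50,p→40,9→41 41:2→44,s→51,p→41,9→10 42:2→42,s→21,p→46,9→10 43:2→44,s→50,p→43,9→10 44:2→44,s→44,p→10,9→10 45:2→44,s→51,p→46,9→10 46:2→44,s→46,p→35,9→10 47:2→32,s→46,p→47,9→50 48:2→48,s→21,p→52,9→21 49:2→32,s→49,p→22,9→46 50:2→44,s→46,p→50,9→10 51:2→44,s→46,p→46,9→10 52:2→10,s→35,p→52,9→35 [Hopcroft].
'99': |S_i|=[78, 39, 3] end={s16,s20,s62} ∉↓L; 2/2 del acc.
'sssp2': N↓-sim [78, 64, 40, 20, 5, 1] end={s20} — reject; 5/5 single-dels accept.
'p22s9': N↓-sim [78, 66, 55, 41, 21, 1] end={s20} rej; 5/5 single-dels accept.
'p2p2p': |S_i|=[78, 66, 55, 30, 4, 1] end={s20} — reject; 5/5 del acc.
'9spp2': run [78, 39, 21, 7, 2, 1] end={s20} rej; 5/5 deletions ∈↓L.
5 words, ⪯-incomp.
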